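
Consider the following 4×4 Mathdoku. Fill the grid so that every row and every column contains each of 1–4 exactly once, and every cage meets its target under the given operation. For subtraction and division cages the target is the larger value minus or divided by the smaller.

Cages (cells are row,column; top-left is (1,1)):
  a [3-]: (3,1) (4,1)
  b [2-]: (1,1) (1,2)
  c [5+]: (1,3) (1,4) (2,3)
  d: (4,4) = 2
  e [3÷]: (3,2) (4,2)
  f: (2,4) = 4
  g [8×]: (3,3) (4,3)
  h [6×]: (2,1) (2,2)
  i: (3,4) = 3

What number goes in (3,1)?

4

Cage f is given, so (2,4) = 4.
I is a freebie, leaving (3,4) = 3.
Cage d is a single given cell, so (4,4) = 2.
Cage c has sum 5, which forces (1,3) = 3.
Column 4 already has 2; hence (1,4) = 1.
The 3 cells of cage c must have sum 5, so (2,3) = 1.
Row 3 now contains 3, which forces (3,2) = 1.
Cage g needs two cells with product 8, leaving (3,3) = 2.
Cage e needs two cells with quotient 3, which forces (4,2) = 3.
Row 4 already has 2, leaving (4,3) = 4.
The two cells of cage h must have product 6, leaving (2,1) = 3.
Column 2 now contains 3, so (2,2) = 2.
Row 3 now contains 1; hence (3,1) = 4.
4 is placed in row 4, leaving (4,1) = 1.
Column 1 now contains 4, which forces (1,1) = 2.
Column 2 already has 2; hence (1,2) = 4.
The full grid is 2 4 3 1 / 3 2 1 4 / 4 1 2 3 / 1 3 4 2.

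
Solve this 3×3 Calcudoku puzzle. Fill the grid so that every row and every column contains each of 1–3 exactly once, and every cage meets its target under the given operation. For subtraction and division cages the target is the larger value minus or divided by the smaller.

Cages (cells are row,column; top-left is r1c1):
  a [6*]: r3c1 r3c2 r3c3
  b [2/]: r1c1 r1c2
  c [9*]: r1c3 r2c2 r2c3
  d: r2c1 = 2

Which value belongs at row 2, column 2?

Cage c has product 9, leaving r1c3 = 3.
Cage d is given, leaving r2c1 = 2.
The 3 cells of cage c must have product 9; hence r2c2 = 3.
The 3 cells of cage c must have product 9, leaving r2c3 = 1.
Column 3 now contains 1; hence r3c3 = 2.
Column 1 now contains 2; hence r1c1 = 1.
Cage b needs two cells with quotient 2, so r1c2 = 2.
The 3 cells of cage a must have product 6, which forces r3c1 = 3.
Row 3 now contains 2, so r3c2 = 1.
The full grid is 1 2 3 / 2 3 1 / 3 1 2.

3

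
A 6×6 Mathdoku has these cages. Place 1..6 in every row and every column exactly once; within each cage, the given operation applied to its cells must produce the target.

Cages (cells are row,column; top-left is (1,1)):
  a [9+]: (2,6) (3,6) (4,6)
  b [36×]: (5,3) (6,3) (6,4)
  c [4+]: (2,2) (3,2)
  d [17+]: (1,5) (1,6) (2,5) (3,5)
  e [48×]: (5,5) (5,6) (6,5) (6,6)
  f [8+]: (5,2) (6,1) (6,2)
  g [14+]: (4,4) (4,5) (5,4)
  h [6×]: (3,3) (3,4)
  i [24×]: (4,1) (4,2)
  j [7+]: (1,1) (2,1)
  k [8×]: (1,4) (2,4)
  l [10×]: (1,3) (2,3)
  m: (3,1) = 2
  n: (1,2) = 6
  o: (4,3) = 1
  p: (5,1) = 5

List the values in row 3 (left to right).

Cage n is given, leaving (1,2) = 6.
M is a freebie, so (3,1) = 2.
Column 2 now contains 6; hence (4,2) = 4.
Cage o is given, leaving (4,3) = 1.
P is a freebie, so (5,1) = 5.
Cage h's pair has product 6, so (3,3) = 6.
The two cells of cage h must have product 6; hence (3,4) = 1.
4 is placed in row 4; hence (4,1) = 6.
Cage c's pair has sum 4, leaving (2,2) = 1.
1 is placed in row 3, so (3,2) = 3.
Column 2 already has 3, so (5,2) = 2.
2 is placed in row 5; hence (5,3) = 3.
Cage g has sum 14, which forces (5,4) = 6.
Column 2 now contains 2, leaving (6,2) = 5.
Column 4 already has 6, which forces (6,4) = 3.
Cage a has sum 9, leaving (3,6) = 4.
Column 4 now contains 3, leaving (4,4) = 5.
The 3 cells of cage g must have sum 14, which forces (4,5) = 3.
3 is placed in row 4, which forces (4,6) = 2.
Column 6 now contains 4; hence (5,6) = 1.
Cage f needs sum 8, leaving (6,1) = 1.
The 3 cells of cage b must have product 36, leaving (6,3) = 4.
Column 6 already has 2, so (6,6) = 6.
The 4 cells of cage d must have sum 17, leaving (1,5) = 1.
Column 6 already has 2; hence (1,6) = 5.
Cage d has sum 17, so (2,5) = 6.
Column 6 already has 2, leaving (2,6) = 3.
Row 3 already has 4; hence (3,5) = 5.
Row 5 now contains 1, so (5,5) = 4.
6 is placed in row 6, leaving (6,5) = 2.
Cage j needs two cells with sum 7, which forces (1,1) = 3.
Row 1 now contains 5, which forces (1,3) = 2.
Row 1 already has 2, which forces (1,4) = 4.
Row 2 already has 3; hence (2,1) = 4.
The two cells of cage l must have product 10, so (2,3) = 5.
Column 4 now contains 4; hence (2,4) = 2.
The full grid is 3 6 2 4 1 5 / 4 1 5 2 6 3 / 2 3 6 1 5 4 / 6 4 1 5 3 2 / 5 2 3 6 4 1 / 1 5 4 3 2 6.

2 3 6 1 5 4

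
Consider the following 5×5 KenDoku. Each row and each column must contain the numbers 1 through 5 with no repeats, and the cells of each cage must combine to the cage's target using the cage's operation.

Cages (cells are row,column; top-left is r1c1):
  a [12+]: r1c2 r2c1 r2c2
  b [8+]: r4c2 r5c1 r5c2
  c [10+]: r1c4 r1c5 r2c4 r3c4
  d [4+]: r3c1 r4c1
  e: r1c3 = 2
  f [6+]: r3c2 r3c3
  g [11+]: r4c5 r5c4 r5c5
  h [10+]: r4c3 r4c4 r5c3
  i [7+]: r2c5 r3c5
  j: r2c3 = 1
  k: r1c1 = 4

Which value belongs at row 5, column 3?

5

K is a freebie, leaving r1c1 = 4.
E is a freebie, leaving r1c3 = 2.
J is a freebie, which forces r2c3 = 1.
Column 1 needs a 2, and only r5c1 is open for it.
Column 1 needs a 5, and only r2c1 is open for it.
In column 2, 3 can only go at r1c2, so r1c2 = 3.
The 4 cells of cage c must have sum 10; hence r1c4 = 5.
3 is placed in row 1, which forces r1c5 = 1.
The 3 cells of cage a must have sum 12, so r2c2 = 4.
The 4 cells of cage c must have sum 10, so r2c4 = 3.
3 is placed in row 2, which forces r2c5 = 2.
Cage c has sum 10, which forces r3c4 = 1.
Column 4 now contains 1, leaving r4c4 = 2.
Column 4 already has 3, so r5c4 = 4.
1 is placed in row 3, leaving r3c1 = 3.
1 is placed in row 3; hence r3c2 = 2.
The two cells of cage f must have sum 6; hence r3c3 = 4.
The two cells of cage i must have sum 7; hence r3c5 = 5.
Cage d's pair has sum 4; hence r4c1 = 1.
1 is placed in row 4; hence r4c2 = 5.
5 is placed in row 4, so r4c3 = 3.
Cage g needs sum 11, leaving r4c5 = 4.
Column 2 already has 5, so r5c2 = 1.
Column 3 already has 3, which forces r5c3 = 5.
Cage g has sum 11, leaving r5c5 = 3.
Completed grid: 4 3 2 5 1 / 5 4 1 3 2 / 3 2 4 1 5 / 1 5 3 2 4 / 2 1 5 4 3.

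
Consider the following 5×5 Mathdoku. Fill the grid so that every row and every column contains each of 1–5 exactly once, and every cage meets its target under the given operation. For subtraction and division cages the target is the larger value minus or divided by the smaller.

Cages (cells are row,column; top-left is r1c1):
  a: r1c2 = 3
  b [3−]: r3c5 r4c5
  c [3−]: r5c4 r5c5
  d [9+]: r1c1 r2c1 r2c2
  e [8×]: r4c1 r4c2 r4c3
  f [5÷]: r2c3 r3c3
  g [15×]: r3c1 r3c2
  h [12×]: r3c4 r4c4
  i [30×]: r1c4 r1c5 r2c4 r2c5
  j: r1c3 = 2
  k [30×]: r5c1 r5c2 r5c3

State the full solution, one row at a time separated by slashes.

Cage a is a single given cell; hence r1c2 = 3.
Cage j is a single given cell, leaving r1c3 = 2.
3 is placed in column 2, which forces r3c2 = 5.
Row 3 already has 5, so r3c3 = 1.
Column 3 already has 1, so r4c3 = 4.
Row 4 already has 4, which forces r4c4 = 3.
5 is placed in column 2, so r5c2 = 2.
Column 3 already has 1; hence r2c3 = 5.
Cage i has product 30, so r2c4 = 2.
Cage i has product 30; hence r2c5 = 3.
Row 3 already has 5, so r3c1 = 3.
Column 4 already has 3, so r3c4 = 4.
Row 3 now contains 4; hence r3c5 = 2.
The 3 cells of cage e must have product 8, which forces r4c1 = 2.
Column 2 now contains 2, so r4c2 = 1.
Row 4 now contains 1, so r4c5 = 5.
Column 1 already has 3, so r5c1 = 5.
Column 3 already has 5, leaving r5c3 = 3.
Column 4 now contains 4, which forces r5c4 = 1.
Row 5 now contains 1, which forces r5c5 = 4.
5 is placed in column 1, leaving r1c1 = 4.
1 is placed in column 4; hence r1c4 = 5.
Column 5 already has 5, leaving r1c5 = 1.
Row 2 already has 3, so r2c1 = 1.
Column 2 now contains 1; hence r2c2 = 4.

4 3 2 5 1 / 1 4 5 2 3 / 3 5 1 4 2 / 2 1 4 3 5 / 5 2 3 1 4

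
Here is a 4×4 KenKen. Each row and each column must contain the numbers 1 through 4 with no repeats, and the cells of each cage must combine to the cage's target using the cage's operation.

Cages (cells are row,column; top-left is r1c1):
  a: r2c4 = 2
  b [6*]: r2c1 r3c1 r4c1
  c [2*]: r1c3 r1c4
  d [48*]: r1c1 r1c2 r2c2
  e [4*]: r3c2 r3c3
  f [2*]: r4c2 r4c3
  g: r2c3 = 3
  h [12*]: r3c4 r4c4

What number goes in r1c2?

3

Cage d has product 48, so r1c1 = 4.
The 3 cells of cage d must have product 48; hence r1c2 = 3.
The 3 cells of cage d must have product 48, so r2c2 = 4.
G is a freebie, so r2c3 = 3.
Cage a is given; hence r2c4 = 2.
4 is placed in column 2, so r3c2 = 1.
Row 3 now contains 1, which forces r3c3 = 4.
Row 3 already has 4, which forces r3c4 = 3.
1 is placed in column 2, so r4c2 = 2.
Row 4 now contains 2; hence r4c3 = 1.
Column 4 already has 3, so r4c4 = 4.
1 is placed in column 3, which forces r1c3 = 2.
Column 4 now contains 2, so r1c4 = 1.
Row 2 now contains 2; hence r2c1 = 1.
Row 3 now contains 3, so r3c1 = 2.
Row 4 already has 1; hence r4c1 = 3.
Completed grid: 4 3 2 1 / 1 4 3 2 / 2 1 4 3 / 3 2 1 4.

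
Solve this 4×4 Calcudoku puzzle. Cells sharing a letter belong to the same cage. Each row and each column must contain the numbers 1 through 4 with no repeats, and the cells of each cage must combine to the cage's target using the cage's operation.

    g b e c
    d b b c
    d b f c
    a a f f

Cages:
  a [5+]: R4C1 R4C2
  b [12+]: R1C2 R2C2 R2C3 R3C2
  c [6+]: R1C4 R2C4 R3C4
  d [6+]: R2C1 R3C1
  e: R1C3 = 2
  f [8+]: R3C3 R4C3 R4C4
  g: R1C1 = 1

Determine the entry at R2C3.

4

G is a freebie, leaving R1C1 = 1.
E is a freebie, so R1C3 = 2.
2 is placed in row 1, leaving R1C4 = 3.
Row 1 now contains 3, leaving R1C2 = 4.
In column 1, 3 can only go at R4C1, so R4C1 = 3.
The 3 cells of cage f must have sum 8, so R3C3 = 3.
The two cells of cage a must have sum 5; hence R4C2 = 2.
Cage b has sum 12, leaving R2C2 = 3.
3 is placed in column 3, so R2C3 = 4.
Row 3 already has 3, leaving R3C2 = 1.
1 is placed in row 3, which forces R3C4 = 2.
Column 3 already has 4, leaving R4C3 = 1.
Row 4 now contains 1, leaving R4C4 = 4.
4 is placed in row 2, so R2C1 = 2.
Column 4 now contains 2, which forces R2C4 = 1.
2 is placed in row 3, leaving R3C1 = 4.
Filled in: 1 4 2 3 / 2 3 4 1 / 4 1 3 2 / 3 2 1 4.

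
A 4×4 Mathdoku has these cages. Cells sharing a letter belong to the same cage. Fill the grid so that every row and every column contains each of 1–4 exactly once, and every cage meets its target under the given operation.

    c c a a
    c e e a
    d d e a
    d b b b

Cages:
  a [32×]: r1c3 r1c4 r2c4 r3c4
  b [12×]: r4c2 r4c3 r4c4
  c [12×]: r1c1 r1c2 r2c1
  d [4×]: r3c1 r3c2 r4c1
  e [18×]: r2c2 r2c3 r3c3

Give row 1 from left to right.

3 1 4 2

The 4 cells of cage a must have product 32, leaving r1c3 = 4.
Cage e has product 18, so r2c2 = 3.
The 3 cells of cage e must have product 18, so r2c3 = 2.
Cage e needs product 18; hence r3c3 = 3.
Column 3 now contains 3, which forces r4c3 = 1.
Cage c has product 12, leaving r1c1 = 3.
Cage c needs product 12, leaving r1c2 = 1.
Row 1 already has 1; hence r1c4 = 2.
Cage c has product 12, so r2c1 = 4.
Row 2 now contains 4; hence r2c4 = 1.
Cage d has product 4, leaving r3c1 = 1.
Cage d has product 4, leaving r3c2 = 2.
Column 4 already has 1, so r3c4 = 4.
1 is placed in row 4, which forces r4c1 = 2.
1 is placed in row 4, which forces r4c2 = 4.
Cage b has product 12, so r4c4 = 3.
Filled in: 3 1 4 2 / 4 3 2 1 / 1 2 3 4 / 2 4 1 3.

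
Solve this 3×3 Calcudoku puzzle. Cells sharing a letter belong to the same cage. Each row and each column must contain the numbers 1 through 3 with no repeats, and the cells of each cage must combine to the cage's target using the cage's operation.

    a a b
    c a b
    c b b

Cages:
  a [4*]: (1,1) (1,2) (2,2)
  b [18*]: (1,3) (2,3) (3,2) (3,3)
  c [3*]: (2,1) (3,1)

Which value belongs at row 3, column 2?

3

Cage a needs product 4, which forces (1,1) = 2.
Cage a has product 4, so (1,2) = 1.
Row 1 already has 1, which forces (1,3) = 3.
The 3 cells of cage a must have product 4, which forces (2,2) = 2.
Row 2 now contains 2, so (2,3) = 1.
Cage b has product 18; hence (3,2) = 3.
Column 3 already has 1; hence (3,3) = 2.
1 is placed in row 2; hence (2,1) = 3.
3 is placed in row 3, so (3,1) = 1.
Completed grid: 2 1 3 / 3 2 1 / 1 3 2.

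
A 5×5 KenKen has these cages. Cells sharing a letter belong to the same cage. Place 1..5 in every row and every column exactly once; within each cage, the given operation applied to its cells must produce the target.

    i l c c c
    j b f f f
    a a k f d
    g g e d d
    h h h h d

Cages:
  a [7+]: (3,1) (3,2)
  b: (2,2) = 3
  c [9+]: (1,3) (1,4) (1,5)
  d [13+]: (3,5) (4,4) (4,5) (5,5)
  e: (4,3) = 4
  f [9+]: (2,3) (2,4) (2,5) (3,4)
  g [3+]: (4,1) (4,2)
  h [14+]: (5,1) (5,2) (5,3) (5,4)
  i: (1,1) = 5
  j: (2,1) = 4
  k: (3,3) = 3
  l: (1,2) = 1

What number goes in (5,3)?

5

Cage i is a single given cell, leaving (1,1) = 5.
Cage l is given; hence (1,2) = 1.
Cage j is given; hence (2,1) = 4.
Cage b is given, which forces (2,2) = 3.
Cage k is given, which forces (3,3) = 3.
1 is placed in column 2; hence (4,2) = 2.
Cage e is given, leaving (4,3) = 4.
Column 3 already has 4, so (1,3) = 2.
3 is placed in row 3, which forces (3,1) = 2.
The two cells of cage a must have sum 7, leaving (3,2) = 5.
Cage f has sum 9, leaving (3,4) = 1.
1 is placed in row 3, which forces (3,5) = 4.
2 is placed in row 4; hence (4,1) = 1.
Column 1 now contains 2, which forces (5,1) = 3.
5 is placed in column 2, which forces (5,2) = 4.
2 is placed in column 3; hence (5,3) = 5.
5 is placed in row 5, leaving (5,4) = 2.
2 is placed in row 5, leaving (5,5) = 1.
Cage c needs sum 9, so (1,4) = 4.
Column 5 now contains 4, which forces (1,5) = 3.
Column 3 already has 5, leaving (2,3) = 1.
Column 4 already has 2, which forces (2,4) = 5.
Cage f has sum 9, leaving (2,5) = 2.
5 is placed in column 4, leaving (4,4) = 3.
3 is placed in column 5, so (4,5) = 5.
Completed grid: 5 1 2 4 3 / 4 3 1 5 2 / 2 5 3 1 4 / 1 2 4 3 5 / 3 4 5 2 1.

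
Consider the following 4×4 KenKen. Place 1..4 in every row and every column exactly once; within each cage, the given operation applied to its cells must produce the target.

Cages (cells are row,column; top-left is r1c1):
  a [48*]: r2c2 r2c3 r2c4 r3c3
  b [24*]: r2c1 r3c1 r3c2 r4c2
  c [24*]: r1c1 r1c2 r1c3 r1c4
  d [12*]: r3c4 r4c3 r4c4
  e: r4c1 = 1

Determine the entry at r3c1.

3

Cage e is given, which forces r4c1 = 1.
Cage b has product 24, so r3c2 = 1.
1 is placed in row 3, so r3c4 = 2.
Row 3 already has 2, which forces r3c3 = 4.
Cage d needs product 12; hence r4c3 = 2.
Cage d has product 12, so r4c4 = 3.
The 4 cells of cage b must have product 24; hence r2c1 = 2.
Row 3 now contains 4; hence r3c1 = 3.
Row 4 now contains 3, leaving r4c2 = 4.
3 is placed in column 1, so r1c1 = 4.
The 4 cells of cage c must have product 24, which forces r1c2 = 2.
Cage c has product 24, which forces r1c3 = 3.
Cage c has product 24, which forces r1c4 = 1.
4 is placed in column 2; hence r2c2 = 3.
Cage a has product 48; hence r2c3 = 1.
Cage a has product 48, so r2c4 = 4.
Completed grid: 4 2 3 1 / 2 3 1 4 / 3 1 4 2 / 1 4 2 3.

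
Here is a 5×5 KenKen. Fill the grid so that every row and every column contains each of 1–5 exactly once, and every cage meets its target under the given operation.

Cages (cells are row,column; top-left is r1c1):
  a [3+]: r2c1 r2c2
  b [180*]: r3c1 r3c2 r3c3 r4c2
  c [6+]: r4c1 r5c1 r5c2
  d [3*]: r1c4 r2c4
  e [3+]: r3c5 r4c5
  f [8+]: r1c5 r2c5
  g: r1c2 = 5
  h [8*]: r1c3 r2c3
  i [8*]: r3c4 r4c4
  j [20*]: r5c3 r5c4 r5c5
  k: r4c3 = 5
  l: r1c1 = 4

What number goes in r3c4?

2

L is a freebie, so r1c1 = 4.
Cage g is a single given cell, leaving r1c2 = 5.
Row 1 already has 4, so r1c3 = 2.
Row 1 already has 5, which forces r1c5 = 3.
Column 3 already has 2; hence r2c3 = 4.
Column 5 already has 3, leaving r2c5 = 5.
Column 2 already has 5; hence r3c2 = 4.
Row 3 now contains 4, so r3c4 = 2.
2 is placed in row 3; hence r3c5 = 1.
Cage b needs product 180, leaving r4c2 = 3.
Cage k is given; hence r4c3 = 5.
Column 4 already has 2, leaving r4c4 = 4.
Column 5 now contains 1; hence r4c5 = 2.
Column 3 now contains 5, which forces r5c3 = 1.
1 is placed in row 5, so r5c4 = 5.
Column 5 now contains 1; hence r5c5 = 4.
3 is placed in row 1, so r1c4 = 1.
Cage d needs two cells with product 3, so r2c4 = 3.
Cage b has product 180, so r3c1 = 5.
Column 3 now contains 5, which forces r3c3 = 3.
Row 4 already has 2, leaving r4c1 = 1.
The 3 cells of cage c must have sum 6, which forces r5c1 = 3.
1 is placed in row 5, leaving r5c2 = 2.
Column 1 now contains 1, which forces r2c1 = 2.
Column 2 now contains 2, which forces r2c2 = 1.
Filled in: 4 5 2 1 3 / 2 1 4 3 5 / 5 4 3 2 1 / 1 3 5 4 2 / 3 2 1 5 4.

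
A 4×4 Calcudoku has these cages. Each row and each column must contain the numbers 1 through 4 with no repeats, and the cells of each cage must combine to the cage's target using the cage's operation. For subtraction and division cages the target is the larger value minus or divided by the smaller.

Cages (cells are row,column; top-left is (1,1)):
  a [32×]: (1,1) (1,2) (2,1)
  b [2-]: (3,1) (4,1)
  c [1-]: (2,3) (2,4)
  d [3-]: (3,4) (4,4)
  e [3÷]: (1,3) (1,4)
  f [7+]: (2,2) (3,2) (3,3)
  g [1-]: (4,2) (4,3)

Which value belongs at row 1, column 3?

Cage a needs product 32; hence (1,1) = 2.
Cage a needs product 32; hence (1,2) = 4.
Cage a needs product 32, which forces (2,1) = 4.
In column 4, 2 can only go at (2,4), so (2,4) = 2.
In row 3, 2 can only go at (3,2), so (3,2) = 2.
Cage f needs sum 7, which forces (2,2) = 1.
Row 2 now contains 1, leaving (2,3) = 3.
Cage f has sum 7; hence (3,3) = 4.
Row 3 now contains 4; hence (3,4) = 1.
Column 2 already has 1, leaving (4,2) = 3.
4 is placed in column 3; hence (4,3) = 2.
1 is placed in column 4, leaving (4,4) = 4.
Column 3 now contains 3, so (1,3) = 1.
1 is placed in column 4, which forces (1,4) = 3.
Row 3 already has 1, so (3,1) = 3.
3 is placed in row 4, which forces (4,1) = 1.
Filled in: 2 4 1 3 / 4 1 3 2 / 3 2 4 1 / 1 3 2 4.

1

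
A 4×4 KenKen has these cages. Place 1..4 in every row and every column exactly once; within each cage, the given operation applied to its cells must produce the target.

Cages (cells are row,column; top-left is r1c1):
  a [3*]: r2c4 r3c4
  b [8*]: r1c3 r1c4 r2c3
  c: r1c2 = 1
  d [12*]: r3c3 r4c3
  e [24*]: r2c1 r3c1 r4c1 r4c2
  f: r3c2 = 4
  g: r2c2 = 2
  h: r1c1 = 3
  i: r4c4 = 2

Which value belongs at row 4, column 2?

3

Cage h is given; hence r1c1 = 3.
C is a freebie, which forces r1c2 = 1.
Cage g is given, which forces r2c2 = 2.
Cage f is given; hence r3c2 = 4.
Row 3 already has 4; hence r3c3 = 3.
3 is placed in row 3; hence r3c4 = 1.
Column 2 now contains 4, leaving r4c2 = 3.
3 is placed in column 3; hence r4c3 = 4.
Cage i is a single given cell, so r4c4 = 2.
Column 3 now contains 4; hence r1c3 = 2.
Column 4 now contains 2, leaving r1c4 = 4.
The 4 cells of cage e must have product 24, leaving r2c1 = 4.
Column 3 now contains 4, so r2c3 = 1.
Column 4 already has 1, so r2c4 = 3.
Row 3 already has 1, so r3c1 = 2.
Row 4 now contains 2, leaving r4c1 = 1.
Filled in: 3 1 2 4 / 4 2 1 3 / 2 4 3 1 / 1 3 4 2.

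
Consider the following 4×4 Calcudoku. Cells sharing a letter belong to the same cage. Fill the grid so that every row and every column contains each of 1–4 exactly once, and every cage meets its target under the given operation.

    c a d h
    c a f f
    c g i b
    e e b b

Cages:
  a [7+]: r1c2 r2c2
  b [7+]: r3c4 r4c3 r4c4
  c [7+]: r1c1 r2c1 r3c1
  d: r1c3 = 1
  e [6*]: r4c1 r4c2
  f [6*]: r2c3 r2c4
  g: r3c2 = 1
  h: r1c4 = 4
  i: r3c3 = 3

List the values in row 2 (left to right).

Cage d is given, which forces r1c3 = 1.
Cage h is a single given cell, which forces r1c4 = 4.
Cage g is given, leaving r3c2 = 1.
Cage i is given, leaving r3c3 = 3.
Row 3 now contains 3; hence r3c4 = 2.
Row 1 now contains 4; hence r1c1 = 2.
Row 1 now contains 4, leaving r1c2 = 3.
Cage c has sum 7, so r2c1 = 1.
Cage a's pair has sum 7; hence r2c2 = 4.
3 is placed in column 3, which forces r2c3 = 2.
2 is placed in column 4, so r2c4 = 3.
Row 3 already has 2; hence r3c1 = 4.
2 is placed in column 1, leaving r4c1 = 3.
3 is placed in column 2; hence r4c2 = 2.
Column 3 already has 2; hence r4c3 = 4.
Column 4 now contains 3, so r4c4 = 1.
Filled in: 2 3 1 4 / 1 4 2 3 / 4 1 3 2 / 3 2 4 1.

1 4 2 3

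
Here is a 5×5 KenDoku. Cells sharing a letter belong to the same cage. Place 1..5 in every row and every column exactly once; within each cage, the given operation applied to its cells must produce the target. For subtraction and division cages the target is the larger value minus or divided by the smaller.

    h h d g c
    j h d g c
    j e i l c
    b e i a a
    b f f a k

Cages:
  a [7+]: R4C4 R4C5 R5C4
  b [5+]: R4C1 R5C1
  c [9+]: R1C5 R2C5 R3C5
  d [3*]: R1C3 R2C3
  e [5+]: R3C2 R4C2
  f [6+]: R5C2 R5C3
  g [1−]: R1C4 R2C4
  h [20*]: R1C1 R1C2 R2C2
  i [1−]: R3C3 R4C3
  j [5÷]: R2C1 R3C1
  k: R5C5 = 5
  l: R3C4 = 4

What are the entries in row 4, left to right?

2 3 4 5 1

L is a freebie, which forces R3C4 = 4.
K is a freebie, which forces R5C5 = 5.
In row 4, 5 can only go at R4C4, so R4C4 = 5.
Cage a has sum 7, so R4C5 = 1.
The 3 cells of cage a must have sum 7, which forces R5C4 = 1.
The only place for 3 in row 5 is R5C1.
Column 1 already has 3; hence R4C1 = 2.
In column 1, 4 can only go at R1C1, so R1C1 = 4.
The 3 cells of cage c must have sum 9, leaving R2C5 = 4.
Row 1 needs a 5, and only R1C2 is open for it.
Column 2 already has 5, which forces R2C2 = 1.
Row 2 now contains 1; hence R2C3 = 3.
3 is placed in row 2, leaving R2C4 = 2.
Column 2 already has 1; hence R3C2 = 2.
Row 3 already has 2; hence R3C3 = 5.
Row 3 already has 2, so R3C5 = 3.
3 is placed in column 3, leaving R4C3 = 4.
Column 2 now contains 2, which forces R5C2 = 4.
Column 3 already has 4, which forces R5C3 = 2.
3 is placed in column 3; hence R1C3 = 1.
Column 4 now contains 2, leaving R1C4 = 3.
Column 5 already has 3, which forces R1C5 = 2.
Row 2 now contains 1, leaving R2C1 = 5.
Row 3 already has 5; hence R3C1 = 1.
Row 4 now contains 4, which forces R4C2 = 3.
Completed grid: 4 5 1 3 2 / 5 1 3 2 4 / 1 2 5 4 3 / 2 3 4 5 1 / 3 4 2 1 5.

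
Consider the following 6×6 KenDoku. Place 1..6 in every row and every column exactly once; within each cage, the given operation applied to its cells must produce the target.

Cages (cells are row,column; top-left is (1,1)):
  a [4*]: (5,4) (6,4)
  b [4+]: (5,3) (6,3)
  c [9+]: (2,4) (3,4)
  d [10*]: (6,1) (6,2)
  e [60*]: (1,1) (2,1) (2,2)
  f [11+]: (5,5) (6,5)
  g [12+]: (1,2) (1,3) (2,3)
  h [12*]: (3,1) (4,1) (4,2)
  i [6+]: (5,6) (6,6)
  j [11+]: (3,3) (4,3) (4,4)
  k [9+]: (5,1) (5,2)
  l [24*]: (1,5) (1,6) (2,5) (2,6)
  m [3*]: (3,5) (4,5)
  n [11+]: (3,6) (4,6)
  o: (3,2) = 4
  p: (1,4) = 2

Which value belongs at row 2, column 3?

5

Cage p is given; hence (1,4) = 2.
Cage o is a single given cell; hence (3,2) = 4.
Row 5 needs a 2, and only (5,6) is open for it.
Cage i needs two cells with sum 6; hence (6,6) = 4.
Cage a needs two cells with product 4, so (5,4) = 4.
Row 6 already has 4; hence (6,4) = 1.
Cage b needs two cells with sum 4, so (5,3) = 1.
1 is placed in row 6, leaving (6,3) = 3.
In row 3, 5 can only go at (3,6), so (3,6) = 5.
Column 6 already has 5, which forces (4,6) = 6.
The 4 cells of cage l must have product 24, so (1,5) = 4.
Cage l needs product 24; hence (2,5) = 2.
Cage e needs product 60; hence (2,1) = 4.
Cage g needs sum 12, leaving (1,2) = 1.
Row 1 already has 1, so (1,6) = 3.
Column 6 already has 3, so (2,6) = 1.
1 is placed in column 2, which forces (4,2) = 2.
Row 4 now contains 2, which forces (4,3) = 4.
2 is placed in column 2, so (6,2) = 5.
5 is placed in row 6, so (6,5) = 6.
Row 1 now contains 3, so (1,1) = 5.
Row 1 now contains 5, which forces (1,3) = 6.
Column 2 already has 5, which forces (2,2) = 3.
Column 3 now contains 6, leaving (2,3) = 5.
Row 2 already has 3, leaving (2,4) = 6.
The 3 cells of cage j must have sum 11, leaving (3,3) = 2.
Column 4 now contains 6, leaving (3,4) = 3.
3 is placed in row 3; hence (3,5) = 1.
Cage j has sum 11; hence (4,4) = 5.
1 is placed in column 5, leaving (4,5) = 3.
Column 2 already has 3, leaving (5,2) = 6.
Column 5 now contains 6, which forces (5,5) = 5.
5 is placed in row 6, so (6,1) = 2.
Row 3 already has 2, so (3,1) = 6.
3 is placed in row 4; hence (4,1) = 1.
Row 5 now contains 6, leaving (5,1) = 3.
Completed grid: 5 1 6 2 4 3 / 4 3 5 6 2 1 / 6 4 2 3 1 5 / 1 2 4 5 3 6 / 3 6 1 4 5 2 / 2 5 3 1 6 4.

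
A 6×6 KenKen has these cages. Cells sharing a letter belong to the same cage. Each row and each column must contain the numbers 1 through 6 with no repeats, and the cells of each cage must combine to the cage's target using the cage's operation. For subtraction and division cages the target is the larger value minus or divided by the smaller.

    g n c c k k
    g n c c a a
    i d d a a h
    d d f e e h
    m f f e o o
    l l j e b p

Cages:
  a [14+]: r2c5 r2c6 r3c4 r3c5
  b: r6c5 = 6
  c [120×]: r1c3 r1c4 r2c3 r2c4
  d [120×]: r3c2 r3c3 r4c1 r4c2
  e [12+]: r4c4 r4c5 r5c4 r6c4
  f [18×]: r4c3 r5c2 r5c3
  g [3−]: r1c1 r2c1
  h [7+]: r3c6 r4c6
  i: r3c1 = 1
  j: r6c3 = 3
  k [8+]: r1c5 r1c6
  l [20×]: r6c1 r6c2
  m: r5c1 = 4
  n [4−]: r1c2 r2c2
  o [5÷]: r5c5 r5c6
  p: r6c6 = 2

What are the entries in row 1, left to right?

3 1 4 5 2 6

Cage i is a single given cell, so r3c1 = 1.
Cage m is given, leaving r5c1 = 4.
Column 1 now contains 4, leaving r6c1 = 5.
Row 6 now contains 5, so r6c2 = 4.
J is a freebie, so r6c3 = 3.
Cage b is a single given cell, which forces r6c5 = 6.
P is a freebie, which forces r6c6 = 2.
Cage f has product 18, so r5c2 = 3.
2 is placed in row 6, leaving r6c4 = 1.
Row 5 needs a 2, and only r5c4 is open for it.
The only place for 6 in row 5 is r5c3.
Column 3 now contains 6, so r4c3 = 1.
The only place for 1 in row 1 is r1c2.
Cage n's pair has difference 4, leaving r2c2 = 5.
Cage d has product 120, leaving r3c2 = 2.
Cage d has product 120, so r3c3 = 5.
Cage d needs product 120; hence r4c1 = 2.
Cage d has product 120; hence r4c2 = 6.
The 4 cells of cage c must have product 120, so r1c4 = 5.
Cage c has product 120, leaving r2c4 = 3.
5 is placed in column 4, leaving r4c4 = 4.
Row 4 already has 4, which forces r4c5 = 5.
Row 4 already has 4; hence r4c6 = 3.
Column 5 now contains 5, which forces r5c5 = 1.
Row 5 now contains 1, which forces r5c6 = 5.
Cage g needs two cells with difference 3, so r1c1 = 3.
Cage k needs two cells with sum 8; hence r1c5 = 2.
Column 6 now contains 3, leaving r1c6 = 6.
Row 2 now contains 3; hence r2c1 = 6.
Cage a has sum 14, which forces r2c5 = 4.
Cage a needs sum 14, which forces r2c6 = 1.
Column 4 now contains 4; hence r3c4 = 6.
Cage a needs sum 14, so r3c5 = 3.
Column 6 now contains 3, which forces r3c6 = 4.
Row 1 already has 2; hence r1c3 = 4.
Row 2 already has 4, leaving r2c3 = 2.
Completed grid: 3 1 4 5 2 6 / 6 5 2 3 4 1 / 1 2 5 6 3 4 / 2 6 1 4 5 3 / 4 3 6 2 1 5 / 5 4 3 1 6 2.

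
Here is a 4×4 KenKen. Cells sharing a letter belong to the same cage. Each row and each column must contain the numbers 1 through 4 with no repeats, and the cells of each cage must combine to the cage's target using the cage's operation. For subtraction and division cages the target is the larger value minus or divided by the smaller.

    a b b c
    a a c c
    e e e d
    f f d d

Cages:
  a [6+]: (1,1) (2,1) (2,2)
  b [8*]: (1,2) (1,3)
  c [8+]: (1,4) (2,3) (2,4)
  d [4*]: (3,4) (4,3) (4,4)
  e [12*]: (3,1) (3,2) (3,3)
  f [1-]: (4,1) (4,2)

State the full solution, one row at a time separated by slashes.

Row 3 needs a 2, and only (3,4) is open for it.
Cage d has product 4, so (4,3) = 2.
Cage d has product 4; hence (4,4) = 1.
Cage b needs two cells with product 8; hence (1,2) = 2.
Column 3 already has 2, which forces (1,3) = 4.
4 is placed in row 1, leaving (1,4) = 3.
Cage c needs sum 8, so (2,3) = 1.
Column 4 now contains 3, leaving (2,4) = 4.
Column 3 already has 1, so (3,3) = 3.
Row 1 now contains 3, which forces (1,1) = 1.
The 3 cells of cage a must have sum 6; hence (2,1) = 2.
1 is placed in row 2, so (2,2) = 3.
1 is placed in column 1, leaving (3,1) = 4.
4 is placed in row 3, so (3,2) = 1.
4 is placed in column 1, which forces (4,1) = 3.
3 is placed in column 2, so (4,2) = 4.

1 2 4 3 / 2 3 1 4 / 4 1 3 2 / 3 4 2 1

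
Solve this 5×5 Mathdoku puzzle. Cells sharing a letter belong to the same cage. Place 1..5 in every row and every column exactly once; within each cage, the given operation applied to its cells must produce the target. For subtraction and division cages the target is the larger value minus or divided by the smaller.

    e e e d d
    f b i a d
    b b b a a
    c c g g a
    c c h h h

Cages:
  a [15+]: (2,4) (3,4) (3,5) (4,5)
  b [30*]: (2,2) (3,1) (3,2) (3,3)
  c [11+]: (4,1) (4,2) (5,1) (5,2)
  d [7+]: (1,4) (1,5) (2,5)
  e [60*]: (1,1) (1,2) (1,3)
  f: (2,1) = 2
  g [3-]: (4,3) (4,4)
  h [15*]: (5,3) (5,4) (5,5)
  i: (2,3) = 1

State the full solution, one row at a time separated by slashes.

Cage f is given, so (2,1) = 2.
Cage i is given, leaving (2,3) = 1.
In row 5, 2 can only go at (5,2), so (5,2) = 2.
Cage b needs product 30, which forces (3,3) = 2.
In row 5, 4 can only go at (5,1), so (5,1) = 4.
The 4 cells of cage c must have sum 11, leaving (4,1) = 1.
The 4 cells of cage c must have sum 11, leaving (4,2) = 4.
Row 4 now contains 4, so (4,3) = 5.
1 is placed in row 4, which forces (4,4) = 2.
Row 4 now contains 2, which forces (4,5) = 3.
Column 3 already has 5; hence (5,3) = 3.
Column 3 already has 3, so (1,3) = 4.
Cage d needs sum 7, so (1,4) = 1.
The 3 cells of cage d must have sum 7, which forces (1,5) = 2.
Column 5 already has 3; hence (2,5) = 4.
The 4 cells of cage b must have product 30, which forces (3,2) = 1.
4 is placed in column 5; hence (3,5) = 5.
1 is placed in column 4; hence (5,4) = 5.
Column 5 now contains 5, leaving (5,5) = 1.
The 4 cells of cage b must have product 30; hence (2,2) = 5.
Column 4 now contains 5; hence (2,4) = 3.
5 is placed in row 3, which forces (3,1) = 3.
Cage a has sum 15; hence (3,4) = 4.
Column 1 now contains 3, leaving (1,1) = 5.
Column 2 now contains 5; hence (1,2) = 3.

5 3 4 1 2 / 2 5 1 3 4 / 3 1 2 4 5 / 1 4 5 2 3 / 4 2 3 5 1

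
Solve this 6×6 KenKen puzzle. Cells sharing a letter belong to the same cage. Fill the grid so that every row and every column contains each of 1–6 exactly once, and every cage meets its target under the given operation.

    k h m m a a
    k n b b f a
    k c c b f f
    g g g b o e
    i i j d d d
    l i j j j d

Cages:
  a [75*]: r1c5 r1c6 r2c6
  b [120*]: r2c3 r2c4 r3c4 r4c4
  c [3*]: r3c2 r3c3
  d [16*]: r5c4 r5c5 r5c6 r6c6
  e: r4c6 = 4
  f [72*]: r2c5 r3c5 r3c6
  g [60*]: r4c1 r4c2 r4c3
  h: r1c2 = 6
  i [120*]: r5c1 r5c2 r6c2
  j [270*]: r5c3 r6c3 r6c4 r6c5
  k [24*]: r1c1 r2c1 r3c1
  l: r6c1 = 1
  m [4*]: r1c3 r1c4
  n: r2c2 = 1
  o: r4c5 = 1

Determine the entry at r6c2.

4

H is a freebie; hence r1c2 = 6.
Cage a has product 75, which forces r1c5 = 5.
The 3 cells of cage a must have product 75, so r1c6 = 3.
N is a freebie; hence r2c2 = 1.
The 3 cells of cage a must have product 75; hence r2c6 = 5.
1 is placed in column 2, which forces r3c2 = 3.
Row 3 already has 3; hence r3c3 = 1.
Cage o is a single given cell, so r4c5 = 1.
E is a freebie, leaving r4c6 = 4.
Cage j needs product 270, so r5c3 = 3.
Column 6 already has 4, so r5c6 = 1.
L is a freebie, which forces r6c1 = 1.
Cage d has product 16, leaving r6c6 = 2.
1 is placed in column 3, leaving r1c3 = 4.
Cage m needs two cells with product 4; hence r1c4 = 1.
Cage k needs product 24, which forces r2c1 = 3.
Column 3 already has 4, leaving r2c3 = 2.
Row 2 now contains 3, which forces r2c5 = 6.
Column 6 already has 4; hence r3c6 = 6.
Cage i has product 120, so r5c1 = 6.
6 is placed in column 5, which forces r6c5 = 3.
4 is placed in row 1, which forces r1c1 = 2.
6 is placed in row 2, which forces r2c4 = 4.
Cage k needs product 24, which forces r3c1 = 4.
Cage b needs product 120; hence r3c4 = 5.
Cage f has product 72; hence r3c5 = 2.
Column 1 already has 2; hence r4c1 = 5.
Row 4 already has 5, so r4c2 = 2.
Cage g has product 60, which forces r4c3 = 6.
The 4 cells of cage b must have product 120, so r4c4 = 3.
4 is placed in column 4, which forces r5c4 = 2.
Column 5 now contains 2; hence r5c5 = 4.
Column 3 now contains 6, so r6c3 = 5.
5 is placed in column 4, which forces r6c4 = 6.
Row 5 now contains 4, so r5c2 = 5.
Row 6 now contains 5, leaving r6c2 = 4.
Completed grid: 2 6 4 1 5 3 / 3 1 2 4 6 5 / 4 3 1 5 2 6 / 5 2 6 3 1 4 / 6 5 3 2 4 1 / 1 4 5 6 3 2.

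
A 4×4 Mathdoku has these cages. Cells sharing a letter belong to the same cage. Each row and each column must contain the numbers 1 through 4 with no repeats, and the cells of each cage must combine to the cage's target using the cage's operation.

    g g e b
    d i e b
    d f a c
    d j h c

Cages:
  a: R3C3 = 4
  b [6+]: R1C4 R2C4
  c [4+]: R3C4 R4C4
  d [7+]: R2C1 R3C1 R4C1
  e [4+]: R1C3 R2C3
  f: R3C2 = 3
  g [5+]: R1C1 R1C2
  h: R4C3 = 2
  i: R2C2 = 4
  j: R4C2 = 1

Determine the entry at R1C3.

1

Cage i is a single given cell; hence R2C2 = 4.
Row 2 now contains 4, so R2C4 = 2.
Cage f is given, which forces R3C2 = 3.
Cage a is a single given cell, so R3C3 = 4.
3 is placed in row 3, leaving R3C4 = 1.
Cage j is a single given cell, which forces R4C2 = 1.
H is a freebie, so R4C3 = 2.
Column 4 now contains 1, which forces R4C4 = 3.
The two cells of cage g must have sum 5, so R1C1 = 3.
Column 2 already has 1; hence R1C2 = 2.
Row 1 now contains 3; hence R1C3 = 1.
2 is placed in column 4; hence R1C4 = 4.
2 is placed in row 2, which forces R2C1 = 1.
Column 3 already has 1, which forces R2C3 = 3.
1 is placed in row 3, so R3C1 = 2.
2 is placed in row 4; hence R4C1 = 4.
The full grid is 3 2 1 4 / 1 4 3 2 / 2 3 4 1 / 4 1 2 3.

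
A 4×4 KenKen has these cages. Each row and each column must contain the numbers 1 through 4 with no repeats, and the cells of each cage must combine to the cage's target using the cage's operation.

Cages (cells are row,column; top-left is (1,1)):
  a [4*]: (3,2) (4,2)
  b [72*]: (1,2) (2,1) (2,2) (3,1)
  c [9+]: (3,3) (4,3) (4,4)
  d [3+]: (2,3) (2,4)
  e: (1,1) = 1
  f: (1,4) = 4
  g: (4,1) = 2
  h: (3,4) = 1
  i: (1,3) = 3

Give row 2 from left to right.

Cage e is a single given cell, leaving (1,1) = 1.
I is a freebie, so (1,3) = 3.
F is a freebie, so (1,4) = 4.
Cage h is a single given cell, so (3,4) = 1.
G is a freebie, leaving (4,1) = 2.
Row 4 already has 2; hence (4,4) = 3.
Row 1 already has 4; hence (1,2) = 2.
Cage b needs product 72, so (2,1) = 4.
Cage b has product 72, so (2,2) = 3.
Cage d's pair has sum 3, which forces (2,3) = 1.
1 is placed in column 4, which forces (2,4) = 2.
Cage b needs product 72, leaving (3,1) = 3.
1 is placed in row 3; hence (3,2) = 4.
The 3 cells of cage c must have sum 9, leaving (3,3) = 2.
Cage a's pair has product 4, which forces (4,2) = 1.
The 3 cells of cage c must have sum 9, leaving (4,3) = 4.
The full grid is 1 2 3 4 / 4 3 1 2 / 3 4 2 1 / 2 1 4 3.

4 3 1 2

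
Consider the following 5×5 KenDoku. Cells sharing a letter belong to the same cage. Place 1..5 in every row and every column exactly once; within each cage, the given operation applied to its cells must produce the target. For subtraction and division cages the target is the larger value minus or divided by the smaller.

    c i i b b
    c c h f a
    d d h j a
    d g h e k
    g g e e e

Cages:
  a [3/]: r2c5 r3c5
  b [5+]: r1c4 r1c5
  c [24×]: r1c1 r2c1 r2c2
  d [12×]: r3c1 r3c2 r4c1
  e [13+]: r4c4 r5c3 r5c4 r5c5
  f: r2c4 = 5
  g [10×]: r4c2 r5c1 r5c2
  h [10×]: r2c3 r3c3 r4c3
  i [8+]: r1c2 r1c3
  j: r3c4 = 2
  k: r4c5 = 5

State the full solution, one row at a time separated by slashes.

F is a freebie, leaving r2c4 = 5.
Cage j is a single given cell, so r3c4 = 2.
Cage k is given, so r4c5 = 5.
Cage h needs product 10, so r3c3 = 5.
The two cells of cage i must have sum 8; hence r1c2 = 5.
Column 3 already has 5, which forces r1c3 = 3.
Cage e has sum 13, so r4c4 = 4.
The 4 cells of cage e must have sum 13; hence r5c4 = 3.
Column 4 already has 4; hence r1c4 = 1.
Cage b needs two cells with sum 5, leaving r1c5 = 4.
Cage g has product 10, which forces r5c1 = 5.
Column 5 now contains 4, leaving r5c5 = 2.
4 is placed in row 1, so r1c1 = 2.
The 3 cells of cage g must have product 10; hence r4c2 = 2.
Row 4 already has 2; hence r4c3 = 1.
Row 5 already has 2, leaving r5c2 = 1.
Row 5 already has 2, which forces r5c3 = 4.
Column 3 now contains 1, leaving r2c3 = 2.
Cage d has product 12; hence r3c1 = 1.
Cage d has product 12; hence r3c2 = 4.
1 is placed in row 3; hence r3c5 = 3.
Row 4 already has 1, so r4c1 = 3.
3 is placed in column 1; hence r2c1 = 4.
4 is placed in column 2, so r2c2 = 3.
Column 5 already has 3, so r2c5 = 1.

2 5 3 1 4 / 4 3 2 5 1 / 1 4 5 2 3 / 3 2 1 4 5 / 5 1 4 3 2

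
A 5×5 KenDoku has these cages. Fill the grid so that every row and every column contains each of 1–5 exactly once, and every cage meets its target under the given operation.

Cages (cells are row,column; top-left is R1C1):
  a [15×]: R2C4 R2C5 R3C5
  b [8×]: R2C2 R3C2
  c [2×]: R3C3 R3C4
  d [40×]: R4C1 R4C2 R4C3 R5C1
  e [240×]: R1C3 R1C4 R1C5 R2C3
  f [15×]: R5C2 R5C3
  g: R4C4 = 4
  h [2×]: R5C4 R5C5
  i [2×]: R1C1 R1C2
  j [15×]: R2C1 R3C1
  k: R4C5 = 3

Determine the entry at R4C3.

Cage e needs product 240; hence R2C3 = 4.
G is a freebie, so R4C4 = 4.
Cage k is a single given cell; hence R4C5 = 3.
The 4 cells of cage e must have product 240, leaving R1C5 = 4.
4 is placed in row 2; hence R2C2 = 2.
Cage a needs product 15, so R2C4 = 3.
Cage b's pair has product 8, leaving R3C2 = 4.
The 4 cells of cage d must have product 40, leaving R5C1 = 4.
The two cells of cage i must have product 2, leaving R1C1 = 2.
Column 2 now contains 2; hence R1C2 = 1.
Cage e has product 240, so R1C3 = 3.
Column 4 already has 3; hence R1C4 = 5.
Row 2 now contains 3, so R2C1 = 5.
5 is placed in row 2, leaving R2C5 = 1.
Cage j's pair has product 15; hence R3C1 = 3.
Column 5 already has 1, leaving R3C5 = 5.
Column 1 now contains 5, so R4C1 = 1.
Column 2 already has 1, which forces R4C2 = 5.
Row 4 now contains 5, so R4C3 = 2.
Column 2 already has 5, leaving R5C2 = 3.
Column 3 already has 3, which forces R5C3 = 5.
Column 5 already has 1, leaving R5C5 = 2.
Column 3 now contains 2; hence R3C3 = 1.
Cage c needs two cells with product 2, leaving R3C4 = 2.
Row 5 now contains 2, so R5C4 = 1.
The full grid is 2 1 3 5 4 / 5 2 4 3 1 / 3 4 1 2 5 / 1 5 2 4 3 / 4 3 5 1 2.

2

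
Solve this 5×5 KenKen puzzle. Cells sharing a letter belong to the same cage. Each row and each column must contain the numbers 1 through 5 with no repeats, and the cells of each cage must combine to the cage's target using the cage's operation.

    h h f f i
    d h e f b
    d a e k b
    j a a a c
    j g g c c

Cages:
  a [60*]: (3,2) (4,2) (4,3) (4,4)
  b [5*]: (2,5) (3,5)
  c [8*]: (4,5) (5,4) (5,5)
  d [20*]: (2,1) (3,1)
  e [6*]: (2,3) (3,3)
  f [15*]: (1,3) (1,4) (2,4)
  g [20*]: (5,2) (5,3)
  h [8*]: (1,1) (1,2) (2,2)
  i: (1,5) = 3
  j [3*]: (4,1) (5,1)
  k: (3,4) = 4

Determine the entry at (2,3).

Cage i is given; hence (1,5) = 3.
K is a freebie, which forces (3,4) = 4.
Cage d's pair has product 20; hence (2,1) = 4.
The 3 cells of cage f must have product 15, leaving (2,4) = 3.
Row 3 now contains 4, which forces (3,1) = 5.
5 is placed in row 3, leaving (3,5) = 1.
Cage h needs product 8; hence (1,2) = 4.
Row 2 now contains 3, leaving (2,3) = 2.
Column 5 now contains 1, leaving (2,5) = 5.
Cage e's pair has product 6, so (3,3) = 3.
Column 2 now contains 4; hence (5,2) = 5.
Row 5 now contains 5, leaving (5,3) = 4.
The 3 cells of cage c must have product 8; hence (5,4) = 1.
Row 5 already has 4, leaving (5,5) = 2.
Cage h needs product 8, leaving (1,1) = 2.
Cage f has product 15, which forces (1,3) = 1.
Column 4 now contains 1, so (1,4) = 5.
Row 2 already has 2, leaving (2,2) = 1.
Row 3 now contains 3, so (3,2) = 2.
The two cells of cage j must have product 3, which forces (4,1) = 1.
Cage a needs product 60, leaving (4,2) = 3.
Cage a needs product 60, which forces (4,3) = 5.
The 4 cells of cage a must have product 60, so (4,4) = 2.
Column 5 already has 2, leaving (4,5) = 4.
Row 5 already has 1, which forces (5,1) = 3.
Completed grid: 2 4 1 5 3 / 4 1 2 3 5 / 5 2 3 4 1 / 1 3 5 2 4 / 3 5 4 1 2.

2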